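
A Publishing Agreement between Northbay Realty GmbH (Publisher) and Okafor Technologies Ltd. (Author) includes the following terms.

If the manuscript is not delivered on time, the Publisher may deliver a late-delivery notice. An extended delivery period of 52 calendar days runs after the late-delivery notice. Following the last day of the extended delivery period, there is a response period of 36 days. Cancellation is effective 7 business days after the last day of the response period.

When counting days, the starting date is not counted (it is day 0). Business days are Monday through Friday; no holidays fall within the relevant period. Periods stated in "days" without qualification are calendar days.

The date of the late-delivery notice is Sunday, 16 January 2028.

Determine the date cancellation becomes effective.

24 April 2028

The last day of the extended delivery period: 52 calendar days after 16 January 2028 is 8 March 2028.
The last day of the response period: 8 March 2028 + 36 days = 13 April 2028.
The date cancellation becomes effective: 7 business days after Thursday, 13 April 2028, skipping weekends — Apr 14, Apr 17, Apr 18, Apr 19, Apr 20, Apr 21, Apr 24 — lands on Monday, 24 April 2028.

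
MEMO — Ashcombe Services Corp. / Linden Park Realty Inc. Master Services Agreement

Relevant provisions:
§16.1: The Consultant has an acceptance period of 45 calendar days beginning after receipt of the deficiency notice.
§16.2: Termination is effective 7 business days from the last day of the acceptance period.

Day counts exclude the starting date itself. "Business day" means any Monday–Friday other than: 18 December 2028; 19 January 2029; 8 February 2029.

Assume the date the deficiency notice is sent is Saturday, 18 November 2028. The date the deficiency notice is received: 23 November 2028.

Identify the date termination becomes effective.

16 January 2029

The last day of the acceptance period: 45 calendar days after 23 November 2028 is 7 January 2029.
From Sunday, 7 January 2029, 7 business days (Jan 8, Jan 9, Jan 10, Jan 11, Jan 12, Jan 15, Jan 16, skipping weekends) brings us to Tuesday, 16 January 2029, which is the date termination becomes effective.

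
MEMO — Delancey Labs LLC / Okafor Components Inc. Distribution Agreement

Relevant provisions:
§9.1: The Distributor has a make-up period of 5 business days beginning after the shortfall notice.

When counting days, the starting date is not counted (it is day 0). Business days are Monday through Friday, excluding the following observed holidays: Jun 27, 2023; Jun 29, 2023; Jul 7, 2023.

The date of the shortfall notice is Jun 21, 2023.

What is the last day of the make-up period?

The last day of the make-up period: 5 business days after Wednesday, Jun 21, 2023, skipping weekends and the listed holidays on Jun 27, Jun 29 — Jun 22, Jun 23, Jun 26, Jun 28, Jun 30 — lands on Friday, Jun 30, 2023.

Jun 30, 2023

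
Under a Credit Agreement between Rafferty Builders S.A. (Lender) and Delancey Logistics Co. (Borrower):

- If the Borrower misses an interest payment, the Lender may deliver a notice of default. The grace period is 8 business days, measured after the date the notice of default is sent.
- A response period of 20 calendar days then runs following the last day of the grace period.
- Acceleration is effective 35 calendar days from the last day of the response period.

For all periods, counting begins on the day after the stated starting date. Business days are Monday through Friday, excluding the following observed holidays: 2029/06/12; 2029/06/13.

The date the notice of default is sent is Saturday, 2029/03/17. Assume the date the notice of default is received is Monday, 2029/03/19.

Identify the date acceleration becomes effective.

2029/05/22

From Saturday, 2029/03/17, 8 business days (Mar 19, Mar 20, Mar 21, Mar 22, Mar 23, Mar 26, Mar 27, Mar 28, skipping weekends) brings us to Wednesday, 2029/03/28, which is the last day of the grace period.
Adding 20 calendar days to 2029/03/28 gives 2029/04/17, which is the last day of the response period.
The date acceleration becomes effective: 2029/04/17 + 35 days = 2029/05/22.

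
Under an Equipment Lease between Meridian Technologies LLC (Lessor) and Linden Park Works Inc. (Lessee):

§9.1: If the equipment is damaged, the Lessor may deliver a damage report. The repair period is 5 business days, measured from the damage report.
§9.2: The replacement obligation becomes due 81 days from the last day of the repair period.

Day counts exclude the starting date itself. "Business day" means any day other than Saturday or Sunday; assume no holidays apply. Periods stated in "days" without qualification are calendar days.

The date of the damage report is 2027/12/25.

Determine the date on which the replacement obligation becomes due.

The last day of the repair period: counting 5 business days from Saturday, 2027/12/25 (Dec 27, Dec 28, Dec 29, Dec 30, Dec 31, skipping weekends) reaches Friday, 2027/12/31.
The date on which the replacement obligation becomes due: 81 calendar days after 2027/12/31 is 2028/03/21.

2028/03/21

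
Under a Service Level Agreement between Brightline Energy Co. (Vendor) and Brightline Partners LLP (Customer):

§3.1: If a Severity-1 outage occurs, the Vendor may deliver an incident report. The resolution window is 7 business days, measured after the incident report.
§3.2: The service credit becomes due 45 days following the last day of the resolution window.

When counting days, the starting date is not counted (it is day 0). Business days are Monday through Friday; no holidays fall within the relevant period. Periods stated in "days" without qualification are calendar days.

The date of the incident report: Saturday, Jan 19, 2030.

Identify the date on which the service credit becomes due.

Mar 15, 2030

The last day of the resolution window: 7 business days after Saturday, Jan 19, 2030, skipping weekends — Jan 21, Jan 22, Jan 23, Jan 24, Jan 25, Jan 28, Jan 29 — lands on Tuesday, Jan 29, 2030.
The date on which the service credit becomes due: 45 calendar days after Jan 29, 2030 is Mar 15, 2030.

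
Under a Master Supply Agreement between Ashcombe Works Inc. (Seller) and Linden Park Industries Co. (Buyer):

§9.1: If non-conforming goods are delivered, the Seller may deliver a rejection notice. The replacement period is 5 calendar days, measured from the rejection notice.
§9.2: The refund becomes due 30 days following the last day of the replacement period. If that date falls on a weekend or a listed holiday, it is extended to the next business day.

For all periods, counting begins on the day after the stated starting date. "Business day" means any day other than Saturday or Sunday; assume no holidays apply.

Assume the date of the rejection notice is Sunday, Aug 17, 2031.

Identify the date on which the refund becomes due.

Sep 22, 2031

The last day of the replacement period: 5 calendar days after Aug 17, 2031 is Aug 22, 2031.
The date on which the refund becomes due: Aug 22, 2031 + 30 days = Sep 21, 2031. That falls on a Sunday, so it rolls to the next business day, Monday, Sep 22, 2031.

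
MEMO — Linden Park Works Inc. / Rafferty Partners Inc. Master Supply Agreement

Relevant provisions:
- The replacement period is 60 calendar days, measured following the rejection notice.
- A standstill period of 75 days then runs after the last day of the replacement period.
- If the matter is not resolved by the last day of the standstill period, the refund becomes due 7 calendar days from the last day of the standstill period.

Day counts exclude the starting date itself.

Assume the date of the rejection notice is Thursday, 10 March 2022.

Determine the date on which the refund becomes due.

The last day of the replacement period: 60 calendar days after 10 March 2022 is 9 May 2022.
The last day of the standstill period: 9 May 2022 + 75 days = 23 July 2022.
Adding 7 calendar days to 23 July 2022 gives 30 July 2022, which is the date on which the refund becomes due.

30 July 2022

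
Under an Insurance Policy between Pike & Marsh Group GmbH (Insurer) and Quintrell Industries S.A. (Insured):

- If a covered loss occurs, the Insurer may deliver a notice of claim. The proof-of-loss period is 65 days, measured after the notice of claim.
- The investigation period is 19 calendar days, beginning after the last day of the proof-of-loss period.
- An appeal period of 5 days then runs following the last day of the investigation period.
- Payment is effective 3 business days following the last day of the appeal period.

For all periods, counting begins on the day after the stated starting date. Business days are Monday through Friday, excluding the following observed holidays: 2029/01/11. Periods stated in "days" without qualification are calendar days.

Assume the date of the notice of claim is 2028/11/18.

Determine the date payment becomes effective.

2029/02/20

The last day of the proof-of-loss period: 65 calendar days after 2028/11/18 is 2029/01/22.
The last day of the investigation period: 19 calendar days after 2029/01/22 is 2029/02/10.
Adding 5 calendar days to 2029/02/10 gives 2029/02/15, which is the last day of the appeal period.
The date payment becomes effective: counting 3 business days from Thursday, 2029/02/15 (Feb 16, Feb 19, Feb 20, skipping weekends) reaches Tuesday, 2029/02/20.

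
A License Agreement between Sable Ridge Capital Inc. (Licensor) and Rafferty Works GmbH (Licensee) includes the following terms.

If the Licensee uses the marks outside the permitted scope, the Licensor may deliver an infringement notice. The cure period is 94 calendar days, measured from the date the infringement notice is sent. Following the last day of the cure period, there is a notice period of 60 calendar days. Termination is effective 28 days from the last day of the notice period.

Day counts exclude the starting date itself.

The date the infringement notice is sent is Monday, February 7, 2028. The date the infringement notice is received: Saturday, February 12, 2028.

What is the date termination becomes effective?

August 7, 2028

Adding 94 calendar days to February 7, 2028 gives May 11, 2028, which is the last day of the cure period.
Adding 60 calendar days to May 11, 2028 gives July 10, 2028, which is the last day of the notice period.
The date termination becomes effective: 28 calendar days after July 10, 2028 is August 7, 2028.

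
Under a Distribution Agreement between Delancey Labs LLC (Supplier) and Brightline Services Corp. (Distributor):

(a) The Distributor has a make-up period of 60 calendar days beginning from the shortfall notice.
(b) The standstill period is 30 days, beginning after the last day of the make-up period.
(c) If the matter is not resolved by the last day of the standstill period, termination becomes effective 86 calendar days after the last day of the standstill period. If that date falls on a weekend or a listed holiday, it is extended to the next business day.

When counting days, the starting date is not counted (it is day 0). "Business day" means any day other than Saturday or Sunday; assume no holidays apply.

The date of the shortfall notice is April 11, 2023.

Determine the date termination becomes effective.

The last day of the make-up period: 60 calendar days after April 11, 2023 is June 10, 2023.
The last day of the standstill period: June 10, 2023 + 30 days = July 10, 2023.
The date termination becomes effective: July 10, 2023 + 86 days = October 4, 2023. October 4, 2023 is a Wednesday, so no roll-forward applies.

October 4, 2023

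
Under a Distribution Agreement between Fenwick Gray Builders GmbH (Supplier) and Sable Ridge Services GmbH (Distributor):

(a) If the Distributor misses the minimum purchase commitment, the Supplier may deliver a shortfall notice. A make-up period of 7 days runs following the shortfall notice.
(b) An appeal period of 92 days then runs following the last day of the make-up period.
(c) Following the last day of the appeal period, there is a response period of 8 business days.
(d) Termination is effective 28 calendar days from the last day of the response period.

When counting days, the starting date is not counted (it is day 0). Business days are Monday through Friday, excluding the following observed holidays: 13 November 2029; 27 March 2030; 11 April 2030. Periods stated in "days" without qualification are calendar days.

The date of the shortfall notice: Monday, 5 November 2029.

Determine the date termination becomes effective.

The last day of the make-up period: 5 November 2029 + 7 days = 12 November 2029.
Adding 92 calendar days to 12 November 2029 gives 12 February 2030, which is the last day of the appeal period.
The last day of the response period: 8 business days after Tuesday, 12 February 2030, skipping weekends — Feb 13, Feb 14, Feb 15, Feb 18, Feb 19, Feb 20, Feb 21, Feb 22 — lands on Friday, 22 February 2030.
The date termination becomes effective: 28 calendar days after 22 February 2030 is 22 March 2030.

22 March 2030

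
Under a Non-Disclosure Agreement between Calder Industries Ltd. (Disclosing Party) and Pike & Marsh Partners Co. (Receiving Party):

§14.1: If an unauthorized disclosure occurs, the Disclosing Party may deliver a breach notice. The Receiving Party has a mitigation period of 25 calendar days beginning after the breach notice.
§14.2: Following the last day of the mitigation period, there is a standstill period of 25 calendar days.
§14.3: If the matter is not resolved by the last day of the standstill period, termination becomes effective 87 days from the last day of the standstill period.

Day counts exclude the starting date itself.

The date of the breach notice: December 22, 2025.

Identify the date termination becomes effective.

The last day of the mitigation period: 25 calendar days after December 22, 2025 is January 16, 2026.
The last day of the standstill period: 25 calendar days after January 16, 2026 is February 10, 2026.
The date termination becomes effective: 87 calendar days after February 10, 2026 is May 8, 2026.

May 8, 2026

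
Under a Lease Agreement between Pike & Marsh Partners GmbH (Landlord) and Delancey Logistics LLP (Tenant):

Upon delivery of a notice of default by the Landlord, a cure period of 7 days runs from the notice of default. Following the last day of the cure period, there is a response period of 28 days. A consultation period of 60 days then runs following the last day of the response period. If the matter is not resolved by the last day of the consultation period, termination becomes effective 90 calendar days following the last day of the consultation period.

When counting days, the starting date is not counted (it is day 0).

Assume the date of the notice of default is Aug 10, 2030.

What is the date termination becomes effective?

Feb 11, 2031

Adding 7 calendar days to Aug 10, 2030 gives Aug 17, 2030, which is the last day of the cure period.
The last day of the response period: Aug 17, 2030 + 28 days = Sep 14, 2030.
The last day of the consultation period: 60 calendar days after Sep 14, 2030 is Nov 13, 2030.
Adding 90 calendar days to Nov 13, 2030 gives Feb 11, 2031, which is the date termination becomes effective.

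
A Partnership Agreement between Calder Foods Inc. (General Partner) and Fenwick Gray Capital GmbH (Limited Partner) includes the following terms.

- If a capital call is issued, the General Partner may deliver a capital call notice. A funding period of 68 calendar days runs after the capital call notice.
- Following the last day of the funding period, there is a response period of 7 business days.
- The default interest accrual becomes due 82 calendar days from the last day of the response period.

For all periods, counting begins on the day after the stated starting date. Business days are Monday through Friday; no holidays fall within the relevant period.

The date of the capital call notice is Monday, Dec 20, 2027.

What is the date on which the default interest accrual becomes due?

The last day of the funding period: 68 calendar days after Dec 20, 2027 is Feb 26, 2028.
The last day of the response period: 7 business days after Saturday, Feb 26, 2028, skipping weekends — Feb 28, Feb 29, Mar 1, Mar 2, Mar 3, Mar 6, Mar 7 — lands on Tuesday, Mar 7, 2028.
Adding 82 calendar days to Mar 7, 2028 gives May 28, 2028, which is the date on which the default interest accrual becomes due.

May 28, 2028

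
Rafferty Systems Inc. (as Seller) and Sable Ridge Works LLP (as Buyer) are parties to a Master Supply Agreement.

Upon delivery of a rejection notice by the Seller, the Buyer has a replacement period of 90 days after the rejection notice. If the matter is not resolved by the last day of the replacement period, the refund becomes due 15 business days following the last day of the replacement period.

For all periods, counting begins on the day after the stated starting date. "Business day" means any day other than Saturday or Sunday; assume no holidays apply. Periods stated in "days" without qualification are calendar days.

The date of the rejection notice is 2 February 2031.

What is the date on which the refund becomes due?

23 May 2031

Adding 90 calendar days to 2 February 2031 gives 3 May 2031, which is the last day of the replacement period.
From Saturday, 3 May 2031, 15 business days (May 5, May 6, May 7, May 8, …, May 21, May 22, May 23, skipping weekends) brings us to Friday, 23 May 2031, which is the date on which the refund becomes due.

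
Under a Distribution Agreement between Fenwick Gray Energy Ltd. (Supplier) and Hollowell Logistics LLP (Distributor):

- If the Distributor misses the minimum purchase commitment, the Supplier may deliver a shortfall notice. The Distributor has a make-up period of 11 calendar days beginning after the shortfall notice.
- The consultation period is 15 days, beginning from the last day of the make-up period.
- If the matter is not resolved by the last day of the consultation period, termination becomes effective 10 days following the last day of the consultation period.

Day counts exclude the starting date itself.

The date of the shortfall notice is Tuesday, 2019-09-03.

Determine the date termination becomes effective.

2019-10-09

The last day of the make-up period: 2019-09-03 + 11 days = 2019-09-14.
The last day of the consultation period: 15 calendar days after 2019-09-14 is 2019-09-29.
Adding 10 calendar days to 2019-09-29 gives 2019-10-09, which is the date termination becomes effective.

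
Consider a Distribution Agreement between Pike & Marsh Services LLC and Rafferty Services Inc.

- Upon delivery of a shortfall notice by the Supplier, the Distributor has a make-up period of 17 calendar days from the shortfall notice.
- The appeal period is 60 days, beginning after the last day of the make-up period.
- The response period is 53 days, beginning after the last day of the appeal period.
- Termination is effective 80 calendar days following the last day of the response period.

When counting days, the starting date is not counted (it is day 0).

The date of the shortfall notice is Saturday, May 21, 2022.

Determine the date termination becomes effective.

December 17, 2022

Adding 17 calendar days to May 21, 2022 gives June 7, 2022, which is the last day of the make-up period.
The last day of the appeal period: June 7, 2022 + 60 days = August 6, 2022.
Adding 53 calendar days to August 6, 2022 gives September 28, 2022, which is the last day of the response period.
Adding 80 calendar days to September 28, 2022 gives December 17, 2022, which is the date termination becomes effective.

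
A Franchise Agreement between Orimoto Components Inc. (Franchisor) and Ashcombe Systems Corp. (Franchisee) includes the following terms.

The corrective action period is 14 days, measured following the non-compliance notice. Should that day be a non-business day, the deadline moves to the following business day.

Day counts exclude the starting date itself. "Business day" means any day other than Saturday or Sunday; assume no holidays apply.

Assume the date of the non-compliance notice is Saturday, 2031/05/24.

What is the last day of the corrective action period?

The last day of the corrective action period: 2031/05/24 + 14 days = 2031/06/07. That falls on a Saturday, so it rolls to the next business day, Monday, 2031/06/09.

2031/06/09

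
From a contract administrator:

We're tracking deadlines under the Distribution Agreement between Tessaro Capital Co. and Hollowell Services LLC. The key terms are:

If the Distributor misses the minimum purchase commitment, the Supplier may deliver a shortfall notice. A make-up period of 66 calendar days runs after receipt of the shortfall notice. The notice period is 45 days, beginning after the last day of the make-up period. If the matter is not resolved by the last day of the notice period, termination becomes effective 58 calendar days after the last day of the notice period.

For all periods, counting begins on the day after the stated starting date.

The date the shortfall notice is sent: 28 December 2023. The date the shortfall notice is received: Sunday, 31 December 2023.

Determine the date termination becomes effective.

17 June 2024

Adding 66 calendar days to 31 December 2023 gives 6 March 2024, which is the last day of the make-up period.
The last day of the notice period: 6 March 2024 + 45 days = 20 April 2024.
Adding 58 calendar days to 20 April 2024 gives 17 June 2024, which is the date termination becomes effective.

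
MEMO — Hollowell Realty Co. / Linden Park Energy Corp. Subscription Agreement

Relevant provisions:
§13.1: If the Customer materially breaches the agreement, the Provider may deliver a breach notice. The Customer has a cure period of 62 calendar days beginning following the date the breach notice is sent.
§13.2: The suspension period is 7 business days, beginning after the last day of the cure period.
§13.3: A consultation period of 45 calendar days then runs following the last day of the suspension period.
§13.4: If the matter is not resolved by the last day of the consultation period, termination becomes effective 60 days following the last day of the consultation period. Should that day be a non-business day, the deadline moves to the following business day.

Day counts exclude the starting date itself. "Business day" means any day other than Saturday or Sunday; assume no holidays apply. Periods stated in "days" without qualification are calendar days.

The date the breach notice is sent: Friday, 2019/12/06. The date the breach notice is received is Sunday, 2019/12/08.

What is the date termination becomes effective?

Adding 62 calendar days to 2019/12/06 gives 2020/02/06, which is the last day of the cure period.
The last day of the suspension period: counting 7 business days from Thursday, 2020/02/06 (Feb 7, Feb 10, Feb 11, Feb 12, Feb 13, Feb 14, Feb 17, skipping weekends) reaches Monday, 2020/02/17.
Adding 45 calendar days to 2020/02/17 gives 2020/04/02, which is the last day of the consultation period.
The date termination becomes effective: 2020/04/02 + 60 days = 2020/06/01. 2020/06/01 is a Monday, so no roll-forward applies.

2020/06/01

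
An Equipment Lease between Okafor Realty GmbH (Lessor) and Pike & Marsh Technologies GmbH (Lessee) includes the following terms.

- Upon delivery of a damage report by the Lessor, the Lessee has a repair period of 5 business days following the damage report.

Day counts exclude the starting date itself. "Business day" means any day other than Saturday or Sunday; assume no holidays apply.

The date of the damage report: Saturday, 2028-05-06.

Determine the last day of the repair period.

2028-05-12

The last day of the repair period: counting 5 business days from Saturday, 2028-05-06 (May 8, May 9, May 10, May 11, May 12, skipping weekends) reaches Friday, 2028-05-12.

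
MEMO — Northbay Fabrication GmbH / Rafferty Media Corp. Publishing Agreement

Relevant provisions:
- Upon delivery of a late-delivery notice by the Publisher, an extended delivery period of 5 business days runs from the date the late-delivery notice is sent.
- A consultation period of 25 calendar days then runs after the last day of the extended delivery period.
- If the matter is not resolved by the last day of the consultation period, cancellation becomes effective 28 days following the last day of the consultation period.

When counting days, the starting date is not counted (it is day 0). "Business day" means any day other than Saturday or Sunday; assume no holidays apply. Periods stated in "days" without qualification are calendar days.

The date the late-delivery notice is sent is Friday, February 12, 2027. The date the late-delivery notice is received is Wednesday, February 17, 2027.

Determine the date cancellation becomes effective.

The last day of the extended delivery period: counting 5 business days from Friday, February 12, 2027 (Feb 15, Feb 16, Feb 17, Feb 18, Feb 19, skipping weekends) reaches Friday, February 19, 2027.
The last day of the consultation period: February 19, 2027 + 25 days = March 16, 2027.
Adding 28 calendar days to March 16, 2027 gives April 13, 2027, which is the date cancellation becomes effective.

April 13, 2027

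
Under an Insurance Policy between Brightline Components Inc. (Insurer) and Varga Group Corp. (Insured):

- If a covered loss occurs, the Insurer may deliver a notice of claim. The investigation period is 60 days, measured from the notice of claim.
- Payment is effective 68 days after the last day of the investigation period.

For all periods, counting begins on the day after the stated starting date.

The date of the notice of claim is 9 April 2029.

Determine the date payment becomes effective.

15 August 2029

The last day of the investigation period: 60 calendar days after 9 April 2029 is 8 June 2029.
The date payment becomes effective: 68 calendar days after 8 June 2029 is 15 August 2029.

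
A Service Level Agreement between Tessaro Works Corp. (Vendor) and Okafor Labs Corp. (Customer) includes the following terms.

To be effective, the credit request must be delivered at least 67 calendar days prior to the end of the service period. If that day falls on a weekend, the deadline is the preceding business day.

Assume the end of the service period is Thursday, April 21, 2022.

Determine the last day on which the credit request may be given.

February 11, 2022

April 21, 2022 minus 67 days is February 13, 2022. That is a Sunday, so the deadline moves back to Friday, February 11, 2022.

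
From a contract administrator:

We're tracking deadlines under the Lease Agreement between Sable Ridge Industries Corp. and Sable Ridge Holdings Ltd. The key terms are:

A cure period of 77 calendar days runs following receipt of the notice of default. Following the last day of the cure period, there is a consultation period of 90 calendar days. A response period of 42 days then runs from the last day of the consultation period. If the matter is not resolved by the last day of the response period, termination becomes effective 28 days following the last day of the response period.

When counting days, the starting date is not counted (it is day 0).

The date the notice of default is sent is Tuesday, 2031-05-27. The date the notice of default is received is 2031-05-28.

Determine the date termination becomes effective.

2032-01-20

The last day of the cure period: 2031-05-28 + 77 days = 2031-08-13.
Adding 90 calendar days to 2031-08-13 gives 2031-11-11, which is the last day of the consultation period.
Adding 42 calendar days to 2031-11-11 gives 2031-12-23, which is the last day of the response period.
The date termination becomes effective: 2031-12-23 + 28 days = 2032-01-20.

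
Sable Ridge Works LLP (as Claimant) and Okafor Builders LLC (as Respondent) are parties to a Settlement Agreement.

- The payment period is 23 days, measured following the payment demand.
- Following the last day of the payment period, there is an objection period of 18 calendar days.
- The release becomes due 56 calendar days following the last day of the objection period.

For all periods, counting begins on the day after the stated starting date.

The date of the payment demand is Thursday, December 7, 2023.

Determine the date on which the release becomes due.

The last day of the payment period: December 7, 2023 + 23 days = December 30, 2023.
The last day of the objection period: 18 calendar days after December 30, 2023 is January 17, 2024.
The date on which the release becomes due: January 17, 2024 + 56 days = March 13, 2024.

March 13, 2024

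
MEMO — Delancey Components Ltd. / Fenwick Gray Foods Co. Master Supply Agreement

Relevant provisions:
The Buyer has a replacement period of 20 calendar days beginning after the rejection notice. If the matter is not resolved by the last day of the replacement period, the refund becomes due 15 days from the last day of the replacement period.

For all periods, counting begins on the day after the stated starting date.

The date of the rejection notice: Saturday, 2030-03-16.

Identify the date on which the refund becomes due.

2030-04-20

The last day of the replacement period: 2030-03-16 + 20 days = 2030-04-05.
The date on which the refund becomes due: 2030-04-05 + 15 days = 2030-04-20.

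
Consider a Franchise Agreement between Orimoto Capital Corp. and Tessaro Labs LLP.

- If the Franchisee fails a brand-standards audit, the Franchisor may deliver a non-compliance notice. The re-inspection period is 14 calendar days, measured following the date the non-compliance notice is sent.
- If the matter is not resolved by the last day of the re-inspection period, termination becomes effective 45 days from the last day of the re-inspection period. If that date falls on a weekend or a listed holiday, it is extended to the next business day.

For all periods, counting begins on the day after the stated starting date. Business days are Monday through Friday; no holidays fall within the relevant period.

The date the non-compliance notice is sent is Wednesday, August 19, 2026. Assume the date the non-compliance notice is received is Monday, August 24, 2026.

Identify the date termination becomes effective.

October 19, 2026

Adding 14 calendar days to August 19, 2026 gives September 2, 2026, which is the last day of the re-inspection period.
The date termination becomes effective: September 2, 2026 + 45 days = October 17, 2026. That falls on a Saturday, so it rolls to the next business day, Monday, October 19, 2026.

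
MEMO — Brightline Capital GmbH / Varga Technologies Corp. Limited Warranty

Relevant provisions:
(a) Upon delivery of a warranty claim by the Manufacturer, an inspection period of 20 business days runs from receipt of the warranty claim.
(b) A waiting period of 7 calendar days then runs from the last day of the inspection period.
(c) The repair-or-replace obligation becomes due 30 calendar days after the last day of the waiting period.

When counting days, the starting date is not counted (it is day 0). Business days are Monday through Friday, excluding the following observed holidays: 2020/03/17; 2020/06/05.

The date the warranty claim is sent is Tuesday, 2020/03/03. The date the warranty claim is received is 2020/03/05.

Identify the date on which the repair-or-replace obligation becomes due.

The last day of the inspection period: 20 business days after Thursday, 2020/03/05, skipping weekends and the listed holiday on Mar 17 — Mar 6, Mar 9, Mar 10, Mar 11, …, Apr 1, Apr 2, Apr 3 — lands on Friday, 2020/04/03.
The last day of the waiting period: 2020/04/03 + 7 days = 2020/04/10.
The date on which the repair-or-replace obligation becomes due: 30 calendar days after 2020/04/10 is 2020/05/10.

2020/05/10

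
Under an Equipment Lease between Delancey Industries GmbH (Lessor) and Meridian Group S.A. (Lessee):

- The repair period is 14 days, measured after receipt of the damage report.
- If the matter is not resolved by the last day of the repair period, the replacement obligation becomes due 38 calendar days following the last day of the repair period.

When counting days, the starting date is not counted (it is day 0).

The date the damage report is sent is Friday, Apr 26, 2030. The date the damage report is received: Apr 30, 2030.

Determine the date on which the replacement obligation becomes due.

The last day of the repair period: 14 calendar days after Apr 30, 2030 is May 14, 2030.
The date on which the replacement obligation becomes due: May 14, 2030 + 38 days = Jun 21, 2030.

Jun 21, 2030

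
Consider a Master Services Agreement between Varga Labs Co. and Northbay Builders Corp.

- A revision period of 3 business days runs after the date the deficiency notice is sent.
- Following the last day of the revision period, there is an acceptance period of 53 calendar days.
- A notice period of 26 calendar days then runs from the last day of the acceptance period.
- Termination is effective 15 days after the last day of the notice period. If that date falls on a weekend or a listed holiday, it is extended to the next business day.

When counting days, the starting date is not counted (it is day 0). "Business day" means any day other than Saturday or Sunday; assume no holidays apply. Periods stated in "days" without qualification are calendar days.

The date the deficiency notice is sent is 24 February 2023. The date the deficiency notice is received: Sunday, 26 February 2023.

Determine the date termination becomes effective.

The last day of the revision period: 3 business days after Friday, 24 February 2023, skipping weekends — Feb 27, Feb 28, Mar 1 — lands on Wednesday, 1 March 2023.
Adding 53 calendar days to 1 March 2023 gives 23 April 2023, which is the last day of the acceptance period.
Adding 26 calendar days to 23 April 2023 gives 19 May 2023, which is the last day of the notice period.
The date termination becomes effective: 15 calendar days after 19 May 2023 is 3 June 2023. That falls on a Saturday, so it rolls to the next business day, Monday, 5 June 2023.

5 June 2023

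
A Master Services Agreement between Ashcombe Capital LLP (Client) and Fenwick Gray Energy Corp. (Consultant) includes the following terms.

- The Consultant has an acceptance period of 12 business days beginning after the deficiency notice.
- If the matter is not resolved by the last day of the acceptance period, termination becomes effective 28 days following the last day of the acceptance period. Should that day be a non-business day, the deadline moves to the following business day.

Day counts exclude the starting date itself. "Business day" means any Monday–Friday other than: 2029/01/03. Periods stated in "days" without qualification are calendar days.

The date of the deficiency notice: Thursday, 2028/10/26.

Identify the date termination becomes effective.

The last day of the acceptance period: 12 business days after Thursday, 2028/10/26, skipping weekends — Oct 27, Oct 30, Oct 31, Nov 1, …, Nov 9, Nov 10, Nov 13 — lands on Monday, 2028/11/13.
The date termination becomes effective: 28 calendar days after 2028/11/13 is 2028/12/11. 2028/12/11 is a Monday and is not a listed holiday, so no roll-forward applies.

2028/12/11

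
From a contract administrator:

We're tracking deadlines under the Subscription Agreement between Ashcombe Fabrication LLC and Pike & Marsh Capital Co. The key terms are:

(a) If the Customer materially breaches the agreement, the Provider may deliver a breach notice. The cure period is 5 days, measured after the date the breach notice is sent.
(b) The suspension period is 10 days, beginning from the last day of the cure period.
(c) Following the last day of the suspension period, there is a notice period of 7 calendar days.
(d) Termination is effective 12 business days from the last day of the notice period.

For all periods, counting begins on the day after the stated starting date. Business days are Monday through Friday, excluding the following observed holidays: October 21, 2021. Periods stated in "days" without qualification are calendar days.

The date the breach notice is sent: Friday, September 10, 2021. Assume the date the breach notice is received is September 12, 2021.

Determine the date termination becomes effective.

Adding 5 calendar days to September 10, 2021 gives September 15, 2021, which is the last day of the cure period.
The last day of the suspension period: September 15, 2021 + 10 days = September 25, 2021.
Adding 7 calendar days to September 25, 2021 gives October 2, 2021, which is the last day of the notice period.
The date termination becomes effective: counting 12 business days from Saturday, October 2, 2021 (Oct 4, Oct 5, Oct 6, Oct 7, …, Oct 15, Oct 18, Oct 19, skipping weekends) reaches Tuesday, October 19, 2021.

October 19, 2021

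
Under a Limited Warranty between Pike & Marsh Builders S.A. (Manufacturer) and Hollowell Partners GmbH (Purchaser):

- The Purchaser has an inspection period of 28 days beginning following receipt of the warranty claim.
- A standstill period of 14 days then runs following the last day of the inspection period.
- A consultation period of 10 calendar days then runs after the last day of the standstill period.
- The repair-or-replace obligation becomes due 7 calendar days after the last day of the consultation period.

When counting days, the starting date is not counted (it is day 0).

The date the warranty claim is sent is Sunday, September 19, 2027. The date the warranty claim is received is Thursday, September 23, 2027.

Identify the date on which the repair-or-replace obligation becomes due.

November 21, 2027

The last day of the inspection period: September 23, 2027 + 28 days = October 21, 2027.
The last day of the standstill period: 14 calendar days after October 21, 2027 is November 4, 2027.
The last day of the consultation period: November 4, 2027 + 10 days = November 14, 2027.
The date on which the repair-or-replace obligation becomes due: 7 calendar days after November 14, 2027 is November 21, 2027.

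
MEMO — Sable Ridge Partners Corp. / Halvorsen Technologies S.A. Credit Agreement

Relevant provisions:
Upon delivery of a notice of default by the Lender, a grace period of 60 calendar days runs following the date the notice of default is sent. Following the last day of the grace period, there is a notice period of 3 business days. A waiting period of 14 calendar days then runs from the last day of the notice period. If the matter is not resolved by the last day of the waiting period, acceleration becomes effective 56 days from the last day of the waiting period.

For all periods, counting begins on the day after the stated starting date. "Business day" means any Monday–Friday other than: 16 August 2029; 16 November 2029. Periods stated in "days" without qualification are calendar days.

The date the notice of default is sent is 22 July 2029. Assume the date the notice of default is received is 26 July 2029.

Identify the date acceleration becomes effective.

4 December 2029

Adding 60 calendar days to 22 July 2029 gives 20 September 2029, which is the last day of the grace period.
The last day of the notice period: 3 business days after Thursday, 20 September 2029, skipping weekends — Sep 21, Sep 24, Sep 25 — lands on Tuesday, 25 September 2029.
Adding 14 calendar days to 25 September 2029 gives 9 October 2029, which is the last day of the waiting period.
Adding 56 calendar days to 9 October 2029 gives 4 December 2029, which is the date acceleration becomes effective.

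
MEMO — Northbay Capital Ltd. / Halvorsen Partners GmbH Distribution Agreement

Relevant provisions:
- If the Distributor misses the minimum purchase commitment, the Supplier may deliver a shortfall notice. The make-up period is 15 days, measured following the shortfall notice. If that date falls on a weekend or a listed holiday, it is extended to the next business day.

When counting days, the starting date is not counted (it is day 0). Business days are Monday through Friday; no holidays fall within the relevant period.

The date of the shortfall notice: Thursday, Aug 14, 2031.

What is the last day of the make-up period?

The last day of the make-up period: Aug 14, 2031 + 15 days = Aug 29, 2031. Aug 29, 2031 is a Friday, so no roll-forward applies.

Aug 29, 2031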